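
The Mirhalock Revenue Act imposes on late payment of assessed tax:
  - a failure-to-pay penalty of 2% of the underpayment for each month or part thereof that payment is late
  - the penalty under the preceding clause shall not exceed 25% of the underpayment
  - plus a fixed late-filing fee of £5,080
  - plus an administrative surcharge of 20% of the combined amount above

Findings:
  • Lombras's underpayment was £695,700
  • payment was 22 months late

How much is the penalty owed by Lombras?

Accrued rate: 2% × 22 = 44%, capped at 25% → 25%
Failure-to-pay penalty: 25% of £695,700 = £173,925
Penalty before surcharge: £173,925 + £5,080 = £179,005
Administrative surcharge: 20% of £179,005 = £35,801
Total penalty: £179,005 + £35,801 = £214,806

Penalty: £214,806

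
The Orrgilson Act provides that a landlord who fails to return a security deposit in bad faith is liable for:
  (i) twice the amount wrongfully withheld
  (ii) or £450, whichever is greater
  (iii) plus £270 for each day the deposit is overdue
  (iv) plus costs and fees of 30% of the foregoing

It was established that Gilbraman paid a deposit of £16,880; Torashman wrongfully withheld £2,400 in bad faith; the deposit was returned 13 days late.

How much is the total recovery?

Doubled: 2 × £2,400 = £4,800
Minimum £450: £4,800 meets the minimum, no increase.
Late-return penalty: 13 × £270 = £3,510
Damages plus late penalty: £4,800 + £3,510 = £8,310
Costs and fees: 30% of £8,310 = £2,493
Total recovery: £8,310 + £2,493 = £10,803

£10,803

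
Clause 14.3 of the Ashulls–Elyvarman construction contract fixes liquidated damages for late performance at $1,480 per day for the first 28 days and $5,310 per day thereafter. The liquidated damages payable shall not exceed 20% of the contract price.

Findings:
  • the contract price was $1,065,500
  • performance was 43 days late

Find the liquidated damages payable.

First 28 days: 28 × $1,480 = $41,440
Remaining days: (43 − 28) × $5,310 = $79,650
Accrued per-day damages: $41,440 + $79,650 = $121,090
Cap: 20% of $1,065,500 = $213,100
Cap at $213,100: $121,090 is within the cap, no reduction.

$121,090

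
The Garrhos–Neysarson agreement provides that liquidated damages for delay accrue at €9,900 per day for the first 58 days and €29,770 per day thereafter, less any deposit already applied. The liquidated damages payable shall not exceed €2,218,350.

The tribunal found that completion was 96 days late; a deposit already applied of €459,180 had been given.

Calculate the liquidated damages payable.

€1,246,280

First 58 days: 58 × €9,900 = €574,200
Remaining days: (96 − 58) × €29,770 = €1,131,260
Accrued per-day damages: €574,200 + €1,131,260 = €1,705,460
Less deposit already applied: €1,705,460 − €459,180 = €1,246,280
Cap at €2,218,350: €1,246,280 is within the cap, no reduction.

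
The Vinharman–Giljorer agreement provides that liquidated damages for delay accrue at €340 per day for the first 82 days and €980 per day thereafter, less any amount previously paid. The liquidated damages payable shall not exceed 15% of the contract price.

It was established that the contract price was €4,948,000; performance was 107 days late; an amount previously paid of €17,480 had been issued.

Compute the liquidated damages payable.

First 82 days: 82 × €340 = €27,880
Remaining days: (107 − 82) × €980 = €24,500
Accrued per-day damages: €27,880 + €24,500 = €52,380
Less amount previously paid: €52,380 − €17,480 = €34,900
Cap: 15% of €4,948,000 = €742,200
Cap at €742,200: €34,900 is within the cap, no reduction.

€34,900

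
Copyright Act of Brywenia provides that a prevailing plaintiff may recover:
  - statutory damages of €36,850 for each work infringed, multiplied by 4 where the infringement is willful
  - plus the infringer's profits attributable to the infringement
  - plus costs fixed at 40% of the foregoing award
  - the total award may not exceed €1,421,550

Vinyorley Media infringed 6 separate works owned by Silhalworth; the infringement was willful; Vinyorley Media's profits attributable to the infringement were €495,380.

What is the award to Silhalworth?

Statutory damages: 6 × €36,850 = €221,100
Multiplied by 4: 4 × €221,100 = €884,400
Combined award: €884,400 + €495,380 = €1,379,780
Costs: 40% of €1,379,780 = €551,912
Award plus costs: €1,379,780 + €551,912 = €1,931,692
Cap at €1,421,550: €1,931,692 exceeds the cap → €1,421,550

€1,421,550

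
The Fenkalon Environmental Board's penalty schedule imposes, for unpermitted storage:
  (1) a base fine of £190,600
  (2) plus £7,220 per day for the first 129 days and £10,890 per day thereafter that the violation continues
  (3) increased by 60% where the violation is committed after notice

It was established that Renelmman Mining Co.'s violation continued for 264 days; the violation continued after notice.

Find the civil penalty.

First 129 days: 129 × £7,220 = £931,380
Remaining days: (264 − 129) × £10,890 = £1,470,150
Per-day component: £931,380 + £1,470,150 = £2,401,530
Base plus per-day: £190,600 + £2,401,530 = £2,592,130
Enhancement: 60% of £2,592,130 = £1,555,278
Enhanced fine: £2,592,130 + £1,555,278 = £4,147,408

Civil penalty: £4,147,408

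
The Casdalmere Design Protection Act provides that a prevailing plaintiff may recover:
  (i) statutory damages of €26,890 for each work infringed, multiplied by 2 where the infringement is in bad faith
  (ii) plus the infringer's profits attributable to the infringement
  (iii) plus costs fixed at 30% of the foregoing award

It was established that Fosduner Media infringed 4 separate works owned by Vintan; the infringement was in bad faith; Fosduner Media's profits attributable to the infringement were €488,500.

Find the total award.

€914,706

Statutory damages: 4 × €26,890 = €107,560
Doubled: 2 × €107,560 = €215,120
Combined award: €215,120 + €488,500 = €703,620
Costs: 30% of €703,620 = €211,086
Award plus costs: €703,620 + €211,086 = €914,706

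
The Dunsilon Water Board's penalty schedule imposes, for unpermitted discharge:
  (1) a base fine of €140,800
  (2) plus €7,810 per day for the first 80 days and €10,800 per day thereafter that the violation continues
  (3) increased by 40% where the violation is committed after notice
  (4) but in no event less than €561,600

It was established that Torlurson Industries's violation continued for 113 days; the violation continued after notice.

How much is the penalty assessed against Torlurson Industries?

€1,570,800

First 80 days: 80 × €7,810 = €624,800
Remaining days: (113 − 80) × €10,800 = €356,400
Per-day component: €624,800 + €356,400 = €981,200
Base plus per-day: €140,800 + €981,200 = €1,122,000
Enhancement: 40% of €1,122,000 = €448,800
Enhanced fine: €1,122,000 + €448,800 = €1,570,800
Minimum €561,600: €1,570,800 meets the minimum, no increase.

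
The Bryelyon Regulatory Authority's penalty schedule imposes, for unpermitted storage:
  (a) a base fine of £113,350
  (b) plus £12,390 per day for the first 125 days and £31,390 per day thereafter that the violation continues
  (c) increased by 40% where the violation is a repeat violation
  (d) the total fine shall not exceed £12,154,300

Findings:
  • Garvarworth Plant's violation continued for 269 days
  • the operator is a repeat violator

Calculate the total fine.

First 125 days: 125 × £12,390 = £1,548,750
Remaining days: (269 − 125) × £31,390 = £4,520,160
Per-day component: £1,548,750 + £4,520,160 = £6,068,910
Base plus per-day: £113,350 + £6,068,910 = £6,182,260
Enhancement: 40% of £6,182,260 = £2,472,904
Enhanced fine: £6,182,260 + £2,472,904 = £8,655,164
Cap at £12,154,300: £8,655,164 is within the cap, no reduction.

£8,655,164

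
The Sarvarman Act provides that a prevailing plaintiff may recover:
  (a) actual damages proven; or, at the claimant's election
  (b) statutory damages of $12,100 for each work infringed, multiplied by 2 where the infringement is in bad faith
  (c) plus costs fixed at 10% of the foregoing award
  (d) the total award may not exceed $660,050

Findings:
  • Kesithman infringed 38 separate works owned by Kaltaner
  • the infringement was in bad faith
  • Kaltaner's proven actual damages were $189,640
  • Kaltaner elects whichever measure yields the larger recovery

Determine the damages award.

Statutory damages: 38 × $12,100 = $459,800
Doubled: 2 × $459,800 = $919,600
Greater of actual damages ($189,640) or enhanced statutory damages ($919,600): $919,600
Costs: 10% of $919,600 = $91,960
Award plus costs: $919,600 + $91,960 = $1,011,560
Cap at $660,050: $1,011,560 exceeds the cap → $660,050

$660,050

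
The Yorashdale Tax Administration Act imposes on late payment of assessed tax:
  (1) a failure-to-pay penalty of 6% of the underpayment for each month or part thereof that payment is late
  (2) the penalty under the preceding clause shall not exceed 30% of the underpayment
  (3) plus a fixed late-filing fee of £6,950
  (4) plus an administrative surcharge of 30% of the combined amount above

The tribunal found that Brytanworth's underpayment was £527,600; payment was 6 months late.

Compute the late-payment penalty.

Accrued rate: 6% × 6 = 36%, capped at 30% → 30%
Failure-to-pay penalty: 30% of £527,600 = £158,280
Penalty before surcharge: £158,280 + £6,950 = £165,230
Administrative surcharge: 30% of £165,230 = £49,569
Total penalty: £165,230 + £49,569 = £214,799

£214,799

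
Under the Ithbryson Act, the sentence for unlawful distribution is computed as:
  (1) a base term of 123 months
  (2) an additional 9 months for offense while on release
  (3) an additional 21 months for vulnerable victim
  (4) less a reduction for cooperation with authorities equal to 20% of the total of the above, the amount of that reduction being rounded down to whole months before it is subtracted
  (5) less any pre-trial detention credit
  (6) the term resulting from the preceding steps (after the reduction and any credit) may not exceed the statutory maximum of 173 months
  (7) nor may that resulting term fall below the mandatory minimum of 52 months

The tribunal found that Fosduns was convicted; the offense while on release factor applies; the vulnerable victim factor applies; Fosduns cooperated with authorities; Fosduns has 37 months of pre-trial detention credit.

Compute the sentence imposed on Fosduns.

86 months

Offense while on release enhancement: +9 months
Vulnerable victim enhancement: +21 months
Adjusted term: 123 months + 9 months + 21 months = 153 months
Cooperation with authorities reduction: 20% of 153 months = 30 months (rounded down)
After reduction: 153 − 30 = 123 months
Less pre-trial detention credit: 123 months − 37 months = 86 months
Cap at 173 months: 86 months is within the cap, no reduction.
Minimum 52 months: 86 months meets the minimum, no increase.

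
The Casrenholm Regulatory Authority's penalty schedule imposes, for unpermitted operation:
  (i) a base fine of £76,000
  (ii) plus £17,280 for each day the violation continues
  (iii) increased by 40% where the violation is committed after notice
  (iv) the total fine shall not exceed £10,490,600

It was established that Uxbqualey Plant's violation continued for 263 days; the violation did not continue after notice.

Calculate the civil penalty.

Per-day component: 263 × £17,280 = £4,544,640
Base plus per-day: £76,000 + £4,544,640 = £4,620,640
The violation did not continue after notice: no 40% increase.
Cap at £10,490,600: £4,620,640 is within the cap, no reduction.

£4,620,640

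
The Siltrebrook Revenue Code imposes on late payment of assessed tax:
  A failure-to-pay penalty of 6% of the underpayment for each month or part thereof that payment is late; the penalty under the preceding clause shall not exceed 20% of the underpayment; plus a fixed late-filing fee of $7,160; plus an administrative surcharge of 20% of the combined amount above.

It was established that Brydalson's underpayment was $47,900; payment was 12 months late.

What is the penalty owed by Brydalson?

Accrued rate: 6% × 12 = 72%, capped at 20% → 20%
Failure-to-pay penalty: 20% of $47,900 = $9,580
Penalty before surcharge: $9,580 + $7,160 = $16,740
Administrative surcharge: 20% of $16,740 = $3,348
Total penalty: $16,740 + $3,348 = $20,088

$20,088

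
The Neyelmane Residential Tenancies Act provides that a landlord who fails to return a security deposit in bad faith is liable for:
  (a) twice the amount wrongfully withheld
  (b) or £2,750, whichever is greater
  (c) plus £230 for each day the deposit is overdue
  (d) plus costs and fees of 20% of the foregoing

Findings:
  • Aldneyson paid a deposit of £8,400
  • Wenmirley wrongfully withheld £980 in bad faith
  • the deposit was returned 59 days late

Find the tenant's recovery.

Doubled: 2 × £980 = £1,960
Minimum £2,750: £1,960 is below the minimum → £2,750
Late-return penalty: 59 × £230 = £13,570
Damages plus late penalty: £2,750 + £13,570 = £16,320
Costs and fees: 20% of £16,320 = £3,264
Total recovery: £16,320 + £3,264 = £19,584

£19,584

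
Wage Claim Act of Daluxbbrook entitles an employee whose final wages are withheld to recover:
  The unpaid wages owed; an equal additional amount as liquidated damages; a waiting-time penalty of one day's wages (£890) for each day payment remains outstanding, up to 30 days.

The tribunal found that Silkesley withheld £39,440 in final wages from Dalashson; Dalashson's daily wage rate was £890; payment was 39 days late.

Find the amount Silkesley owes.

£105,580

Liquidated damages (equal amount): £39,440
Penalty days: min(39, 30) = 30
Waiting-time penalty: 30 × £890 = £26,700
Total award: £39,440 + £39,440 + £26,700 = £105,580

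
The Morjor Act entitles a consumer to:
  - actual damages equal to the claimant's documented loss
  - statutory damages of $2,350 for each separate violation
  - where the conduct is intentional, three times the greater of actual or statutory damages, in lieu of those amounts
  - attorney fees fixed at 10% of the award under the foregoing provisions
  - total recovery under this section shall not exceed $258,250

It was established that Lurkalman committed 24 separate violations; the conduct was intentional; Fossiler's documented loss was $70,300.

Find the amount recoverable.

Total recovery: $231,990

Statutory damages: 24 × $2,350 = $56,400
Greater of actual damages ($70,300) or statutory damages ($56,400): $70,300
Trebled: 3 × $70,300 = $210,900
Attorney fees: 10% of $210,900 = $21,090
Total before cap: $210,900 + $21,090 = $231,990
Cap at $258,250: $231,990 is within the cap, no reduction.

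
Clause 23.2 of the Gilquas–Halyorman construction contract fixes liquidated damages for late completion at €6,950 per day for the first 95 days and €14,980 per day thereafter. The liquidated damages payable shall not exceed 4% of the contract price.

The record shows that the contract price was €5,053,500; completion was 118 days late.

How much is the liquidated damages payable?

First 95 days: 95 × €6,950 = €660,250
Remaining days: (118 − 95) × €14,980 = €344,540
Accrued per-day damages: €660,250 + €344,540 = €1,004,790
Cap: 4% of €5,053,500 = €202,140
Cap at €202,140: €1,004,790 exceeds the cap → €202,140

€202,140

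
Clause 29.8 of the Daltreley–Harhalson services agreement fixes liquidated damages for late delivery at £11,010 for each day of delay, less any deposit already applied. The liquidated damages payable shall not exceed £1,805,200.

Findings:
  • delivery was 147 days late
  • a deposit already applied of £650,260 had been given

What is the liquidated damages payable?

Per-day damages: 147 × £11,010 = £1,618,470
Less deposit already applied: £1,618,470 − £650,260 = £968,210
Cap at £1,805,200: £968,210 is within the cap, no reduction.

£968,210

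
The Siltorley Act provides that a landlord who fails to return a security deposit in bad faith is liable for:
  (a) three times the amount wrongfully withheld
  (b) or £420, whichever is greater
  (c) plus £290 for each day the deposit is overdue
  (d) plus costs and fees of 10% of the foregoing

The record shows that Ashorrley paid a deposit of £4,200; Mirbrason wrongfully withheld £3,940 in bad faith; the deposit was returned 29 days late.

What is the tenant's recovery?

£22,253

Trebled: 3 × £3,940 = £11,820
Minimum £420: £11,820 meets the minimum, no increase.
Late-return penalty: 29 × £290 = £8,410
Damages plus late penalty: £11,820 + £8,410 = £20,230
Costs and fees: 10% of £20,230 = £2,023
Total recovery: £20,230 + £2,023 = £22,253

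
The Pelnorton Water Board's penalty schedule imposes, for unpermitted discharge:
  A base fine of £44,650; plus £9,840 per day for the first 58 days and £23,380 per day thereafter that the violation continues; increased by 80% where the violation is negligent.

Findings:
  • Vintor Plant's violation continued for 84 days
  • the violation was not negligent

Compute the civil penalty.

Civil penalty: £1,223,250

First 58 days: 58 × £9,840 = £570,720
Remaining days: (84 − 58) × £23,380 = £607,880
Per-day component: £570,720 + £607,880 = £1,178,600
Base plus per-day: £44,650 + £1,178,600 = £1,223,250
The violation was not negligent: no 80% increase.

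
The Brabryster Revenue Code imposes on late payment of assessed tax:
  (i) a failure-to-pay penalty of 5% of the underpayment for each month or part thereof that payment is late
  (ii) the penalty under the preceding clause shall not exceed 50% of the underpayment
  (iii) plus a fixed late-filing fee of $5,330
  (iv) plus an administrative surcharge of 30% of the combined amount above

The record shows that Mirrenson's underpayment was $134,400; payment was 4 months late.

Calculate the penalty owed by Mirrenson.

$41,873

Accrued rate: 5% × 4 = 20%, capped at 50% → 20%
Failure-to-pay penalty: 20% of $134,400 = $26,880
Penalty before surcharge: $26,880 + $5,330 = $32,210
Administrative surcharge: 30% of $32,210 = $9,663
Total penalty: $32,210 + $9,663 = $41,873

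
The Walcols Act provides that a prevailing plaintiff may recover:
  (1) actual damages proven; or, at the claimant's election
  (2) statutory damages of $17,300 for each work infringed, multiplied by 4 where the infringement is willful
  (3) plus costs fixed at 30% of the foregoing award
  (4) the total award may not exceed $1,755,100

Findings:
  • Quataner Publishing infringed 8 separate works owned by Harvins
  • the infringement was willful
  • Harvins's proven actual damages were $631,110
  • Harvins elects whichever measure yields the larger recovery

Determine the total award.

Statutory damages: 8 × $17,300 = $138,400
Multiplied by 4: 4 × $138,400 = $553,600
Greater of actual damages ($631,110) or enhanced statutory damages ($553,600): $631,110
Costs: 30% of $631,110 = $189,333
Award plus costs: $631,110 + $189,333 = $820,443
Cap at $1,755,100: $820,443 is within the cap, no reduction.

Award: $820,443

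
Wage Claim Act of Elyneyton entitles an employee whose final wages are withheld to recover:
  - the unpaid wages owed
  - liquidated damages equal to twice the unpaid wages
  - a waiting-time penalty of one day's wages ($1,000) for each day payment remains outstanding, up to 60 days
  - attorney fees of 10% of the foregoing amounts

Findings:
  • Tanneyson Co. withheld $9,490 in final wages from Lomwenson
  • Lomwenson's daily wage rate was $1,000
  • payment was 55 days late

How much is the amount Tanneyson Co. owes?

$91,817

Doubled: 2 × $9,490 = $18,980
Penalty days: min(55, 60) = 55
Waiting-time penalty: 55 × $1,000 = $55,000
Subtotal: $9,490 + $18,980 + $55,000 = $83,470
Attorney fees: 10% of $83,470 = $8,347
Total award: $83,470 + $8,347 = $91,817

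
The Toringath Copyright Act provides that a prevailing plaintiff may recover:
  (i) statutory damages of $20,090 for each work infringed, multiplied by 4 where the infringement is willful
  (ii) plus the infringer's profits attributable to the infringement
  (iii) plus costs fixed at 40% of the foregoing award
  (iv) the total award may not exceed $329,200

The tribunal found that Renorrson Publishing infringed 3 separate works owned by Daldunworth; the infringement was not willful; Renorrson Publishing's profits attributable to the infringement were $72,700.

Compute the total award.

$186,158

Statutory damages: 3 × $20,090 = $60,270
Infringement not willful: no ×4 enhancement.
Combined award: $60,270 + $72,700 = $132,970
Costs: 40% of $132,970 = $53,188
Award plus costs: $132,970 + $53,188 = $186,158
Cap at $329,200: $186,158 is within the cap, no reduction.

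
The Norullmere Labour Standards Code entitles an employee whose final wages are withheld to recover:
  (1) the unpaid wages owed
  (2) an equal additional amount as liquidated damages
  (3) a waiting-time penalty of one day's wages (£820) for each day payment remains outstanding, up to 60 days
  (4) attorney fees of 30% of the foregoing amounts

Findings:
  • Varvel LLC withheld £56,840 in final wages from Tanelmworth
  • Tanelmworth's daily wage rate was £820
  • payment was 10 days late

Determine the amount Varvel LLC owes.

Liquidated damages (equal amount): £56,840
Penalty days: min(10, 60) = 10
Waiting-time penalty: 10 × £820 = £8,200
Subtotal: £56,840 + £56,840 + £8,200 = £121,880
Attorney fees: 30% of £121,880 = £36,564
Total award: £121,880 + £36,564 = £158,444

£158,444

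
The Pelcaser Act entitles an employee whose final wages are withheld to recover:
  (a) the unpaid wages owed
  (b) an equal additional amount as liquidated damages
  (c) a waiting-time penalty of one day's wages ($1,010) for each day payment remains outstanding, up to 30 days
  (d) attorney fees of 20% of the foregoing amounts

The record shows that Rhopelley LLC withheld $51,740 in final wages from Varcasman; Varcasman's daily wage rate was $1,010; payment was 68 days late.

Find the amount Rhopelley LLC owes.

$160,536

Liquidated damages (equal amount): $51,740
Penalty days: min(68, 30) = 30
Waiting-time penalty: 30 × $1,010 = $30,300
Subtotal: $51,740 + $51,740 + $30,300 = $133,780
Attorney fees: 20% of $133,780 = $26,756
Total award: $133,780 + $26,756 = $160,536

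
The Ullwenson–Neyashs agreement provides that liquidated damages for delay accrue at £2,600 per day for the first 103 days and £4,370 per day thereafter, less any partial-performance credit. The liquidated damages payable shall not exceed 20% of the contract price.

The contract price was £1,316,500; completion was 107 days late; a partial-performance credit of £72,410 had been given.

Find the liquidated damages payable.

First 103 days: 103 × £2,600 = £267,800
Remaining days: (107 − 103) × £4,370 = £17,480
Accrued per-day damages: £267,800 + £17,480 = £285,280
Less partial-performance credit: £285,280 − £72,410 = £212,870
Cap: 20% of £1,316,500 = £263,300
Cap at £263,300: £212,870 is within the cap, no reduction.

£212,870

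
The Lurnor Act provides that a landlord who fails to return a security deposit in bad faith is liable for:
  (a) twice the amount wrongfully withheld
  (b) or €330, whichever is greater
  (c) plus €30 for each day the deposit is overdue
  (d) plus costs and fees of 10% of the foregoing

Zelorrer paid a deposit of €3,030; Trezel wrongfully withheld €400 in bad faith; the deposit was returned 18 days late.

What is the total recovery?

€1,474

Doubled: 2 × €400 = €800
Minimum €330: €800 meets the minimum, no increase.
Late-return penalty: 18 × €30 = €540
Damages plus late penalty: €800 + €540 = €1,340
Costs and fees: 10% of €1,340 = €134
Total recovery: €1,340 + €134 = €1,474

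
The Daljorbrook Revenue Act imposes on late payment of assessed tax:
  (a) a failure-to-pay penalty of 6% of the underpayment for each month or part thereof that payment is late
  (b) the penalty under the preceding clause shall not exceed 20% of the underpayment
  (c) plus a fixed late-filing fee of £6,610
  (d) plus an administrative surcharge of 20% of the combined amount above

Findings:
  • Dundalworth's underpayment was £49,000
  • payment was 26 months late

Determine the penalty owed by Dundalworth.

Accrued rate: 6% × 26 = 156%, capped at 20% → 20%
Failure-to-pay penalty: 20% of £49,000 = £9,800
Penalty before surcharge: £9,800 + £6,610 = £16,410
Administrative surcharge: 20% of £16,410 = £3,282
Total penalty: £16,410 + £3,282 = £19,692

£19,692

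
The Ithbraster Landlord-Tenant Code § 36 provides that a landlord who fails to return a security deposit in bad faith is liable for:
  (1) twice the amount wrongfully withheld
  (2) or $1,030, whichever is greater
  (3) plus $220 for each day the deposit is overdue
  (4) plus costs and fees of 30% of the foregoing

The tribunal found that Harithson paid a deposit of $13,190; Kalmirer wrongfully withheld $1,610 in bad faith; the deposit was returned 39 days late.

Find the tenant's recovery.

Doubled: 2 × $1,610 = $3,220
Minimum $1,030: $3,220 meets the minimum, no increase.
Late-return penalty: 39 × $220 = $8,580
Damages plus late penalty: $3,220 + $8,580 = $11,800
Costs and fees: 30% of $11,800 = $3,540
Total recovery: $11,800 + $3,540 = $15,340

Recovery: $15,340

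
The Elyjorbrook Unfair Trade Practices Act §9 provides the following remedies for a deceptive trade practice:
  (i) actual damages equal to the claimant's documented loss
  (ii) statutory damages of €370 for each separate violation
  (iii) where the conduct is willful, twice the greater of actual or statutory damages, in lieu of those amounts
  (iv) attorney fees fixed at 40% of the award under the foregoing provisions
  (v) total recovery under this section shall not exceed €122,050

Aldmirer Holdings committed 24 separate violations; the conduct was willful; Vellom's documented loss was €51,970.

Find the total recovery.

Statutory damages: 24 × €370 = €8,880
Greater of actual damages (€51,970) or statutory damages (€8,880): €51,970
Doubled: 2 × €51,970 = €103,940
Attorney fees: 40% of €103,940 = €41,576
Total before cap: €103,940 + €41,576 = €145,516
Cap at €122,050: €145,516 exceeds the cap → €122,050

€122,050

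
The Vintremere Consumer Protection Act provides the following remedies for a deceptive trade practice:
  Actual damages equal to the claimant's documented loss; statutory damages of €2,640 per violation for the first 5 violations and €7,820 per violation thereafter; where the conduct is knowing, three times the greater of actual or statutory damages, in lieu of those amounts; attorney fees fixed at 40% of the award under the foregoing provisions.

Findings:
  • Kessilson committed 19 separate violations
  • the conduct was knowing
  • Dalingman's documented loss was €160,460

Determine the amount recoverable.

€673,932

First 5 violations: 5 × €2,640 = €13,200
Remaining violations: (19 − 5) × €7,820 = €109,480
Statutory damages: €13,200 + €109,480 = €122,680
Greater of actual damages (€160,460) or statutory damages (€122,680): €160,460
Trebled: 3 × €160,460 = €481,380
Attorney fees: 40% of €481,380 = €192,552
Total recovery: €481,380 + €192,552 = €673,932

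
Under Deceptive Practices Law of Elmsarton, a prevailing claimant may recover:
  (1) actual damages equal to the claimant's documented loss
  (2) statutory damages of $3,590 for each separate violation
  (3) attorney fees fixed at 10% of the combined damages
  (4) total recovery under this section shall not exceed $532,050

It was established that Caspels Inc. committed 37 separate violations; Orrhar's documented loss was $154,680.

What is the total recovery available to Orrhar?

$316,261

Statutory damages: 37 × $3,590 = $132,830
Combined damages: $154,680 + $132,830 = $287,510
Attorney fees: 10% of $287,510 = $28,751
Total before cap: $287,510 + $28,751 = $316,261
Cap at $532,050: $316,261 is within the cap, no reduction.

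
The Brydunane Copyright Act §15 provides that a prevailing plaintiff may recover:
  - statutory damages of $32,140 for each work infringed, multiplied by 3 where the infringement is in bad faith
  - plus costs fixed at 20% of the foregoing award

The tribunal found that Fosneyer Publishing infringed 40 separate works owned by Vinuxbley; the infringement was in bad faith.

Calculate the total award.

$4,628,160

Statutory damages: 40 × $32,140 = $1,285,600
Trebled: 3 × $1,285,600 = $3,856,800
Costs: 20% of $3,856,800 = $771,360
Award plus costs: $3,856,800 + $771,360 = $4,628,160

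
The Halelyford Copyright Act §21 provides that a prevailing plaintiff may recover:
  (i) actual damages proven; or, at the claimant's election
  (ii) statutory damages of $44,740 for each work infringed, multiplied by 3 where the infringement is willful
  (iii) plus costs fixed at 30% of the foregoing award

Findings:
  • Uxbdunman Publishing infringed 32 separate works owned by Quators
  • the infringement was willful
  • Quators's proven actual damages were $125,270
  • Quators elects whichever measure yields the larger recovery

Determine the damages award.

Statutory damages: 32 × $44,740 = $1,431,680
Trebled: 3 × $1,431,680 = $4,295,040
Greater of actual damages ($125,270) or enhanced statutory damages ($4,295,040): $4,295,040
Costs: 30% of $4,295,040 = $1,288,512
Award plus costs: $4,295,040 + $1,288,512 = $5,583,552

$5,583,552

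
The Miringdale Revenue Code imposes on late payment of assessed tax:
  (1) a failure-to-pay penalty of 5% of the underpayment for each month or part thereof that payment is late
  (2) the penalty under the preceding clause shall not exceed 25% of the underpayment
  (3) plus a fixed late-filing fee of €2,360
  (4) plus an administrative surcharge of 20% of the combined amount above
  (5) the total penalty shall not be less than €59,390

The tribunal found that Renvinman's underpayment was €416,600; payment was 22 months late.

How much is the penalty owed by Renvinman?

€127,812

Accrued rate: 5% × 22 = 110%, capped at 25% → 25%
Failure-to-pay penalty: 25% of €416,600 = €104,150
Penalty before surcharge: €104,150 + €2,360 = €106,510
Administrative surcharge: 20% of €106,510 = €21,302
Total penalty: €106,510 + €21,302 = €127,812
Minimum €59,390: €127,812 meets the minimum, no increase.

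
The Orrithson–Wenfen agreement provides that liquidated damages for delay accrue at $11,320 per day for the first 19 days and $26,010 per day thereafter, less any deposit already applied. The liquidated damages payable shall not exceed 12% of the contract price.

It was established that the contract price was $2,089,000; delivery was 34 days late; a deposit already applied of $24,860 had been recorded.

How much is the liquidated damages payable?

First 19 days: 19 × $11,320 = $215,080
Remaining days: (34 − 19) × $26,010 = $390,150
Accrued per-day damages: $215,080 + $390,150 = $605,230
Less deposit already applied: $605,230 − $24,860 = $580,370
Cap: 12% of $2,089,000 = $250,680
Cap at $250,680: $580,370 exceeds the cap → $250,680

$250,680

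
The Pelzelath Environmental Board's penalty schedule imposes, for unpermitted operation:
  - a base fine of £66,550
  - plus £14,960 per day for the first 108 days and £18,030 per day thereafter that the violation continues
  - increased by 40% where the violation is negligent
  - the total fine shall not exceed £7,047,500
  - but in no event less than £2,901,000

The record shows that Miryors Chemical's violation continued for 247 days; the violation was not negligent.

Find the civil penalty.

£4,188,400

First 108 days: 108 × £14,960 = £1,615,680
Remaining days: (247 − 108) × £18,030 = £2,506,170
Per-day component: £1,615,680 + £2,506,170 = £4,121,850
Base plus per-day: £66,550 + £4,121,850 = £4,188,400
The violation was not negligent: no 40% increase.
Cap at £7,047,500: £4,188,400 is within the cap, no reduction.
Minimum £2,901,000: £4,188,400 meets the minimum, no increase.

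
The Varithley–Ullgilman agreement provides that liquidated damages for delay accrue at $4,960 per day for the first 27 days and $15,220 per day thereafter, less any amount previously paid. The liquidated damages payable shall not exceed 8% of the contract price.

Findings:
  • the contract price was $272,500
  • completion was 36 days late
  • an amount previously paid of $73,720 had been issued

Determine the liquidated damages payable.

First 27 days: 27 × $4,960 = $133,920
Remaining days: (36 − 27) × $15,220 = $136,980
Accrued per-day damages: $133,920 + $136,980 = $270,900
Less amount previously paid: $270,900 − $73,720 = $197,180
Cap: 8% of $272,500 = $21,800
Cap at $21,800: $197,180 exceeds the cap → $21,800

$21,800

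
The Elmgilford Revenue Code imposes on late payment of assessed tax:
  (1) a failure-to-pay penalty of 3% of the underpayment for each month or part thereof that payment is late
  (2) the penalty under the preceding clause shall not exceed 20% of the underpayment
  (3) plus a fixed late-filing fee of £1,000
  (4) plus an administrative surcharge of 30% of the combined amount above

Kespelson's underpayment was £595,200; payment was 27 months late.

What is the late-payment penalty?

£156,052

Accrued rate: 3% × 27 = 81%, capped at 20% → 20%
Failure-to-pay penalty: 20% of £595,200 = £119,040
Penalty before surcharge: £119,040 + £1,000 = £120,040
Administrative surcharge: 30% of £120,040 = £36,012
Total penalty: £120,040 + £36,012 = £156,052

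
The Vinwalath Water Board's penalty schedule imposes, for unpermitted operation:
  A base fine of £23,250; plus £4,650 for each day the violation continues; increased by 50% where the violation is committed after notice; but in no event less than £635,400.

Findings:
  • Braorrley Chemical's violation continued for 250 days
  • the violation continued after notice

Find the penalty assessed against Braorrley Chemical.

Per-day component: 250 × £4,650 = £1,162,500
Base plus per-day: £23,250 + £1,162,500 = £1,185,750
Enhancement: 50% of £1,185,750 = £592,875
Enhanced fine: £1,185,750 + £592,875 = £1,778,625
Minimum £635,400: £1,778,625 meets the minimum, no increase.

£1,778,625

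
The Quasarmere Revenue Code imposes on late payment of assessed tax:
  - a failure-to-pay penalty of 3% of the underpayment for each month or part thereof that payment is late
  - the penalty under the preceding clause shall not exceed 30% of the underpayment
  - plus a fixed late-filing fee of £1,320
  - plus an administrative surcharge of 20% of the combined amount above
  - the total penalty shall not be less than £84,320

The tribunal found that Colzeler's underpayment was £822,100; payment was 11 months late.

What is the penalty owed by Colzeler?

Accrued rate: 3% × 11 = 33%, capped at 30% → 30%
Failure-to-pay penalty: 30% of £822,100 = £246,630
Penalty before surcharge: £246,630 + £1,320 = £247,950
Administrative surcharge: 20% of £247,950 = £49,590
Total penalty: £247,950 + £49,590 = £297,540
Minimum £84,320: £297,540 meets the minimum, no increase.

£297,540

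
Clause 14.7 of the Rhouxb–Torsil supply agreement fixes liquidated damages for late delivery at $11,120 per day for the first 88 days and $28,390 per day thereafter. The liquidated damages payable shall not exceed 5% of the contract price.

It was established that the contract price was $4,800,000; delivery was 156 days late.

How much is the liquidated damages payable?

$240,000

First 88 days: 88 × $11,120 = $978,560
Remaining days: (156 − 88) × $28,390 = $1,930,520
Accrued per-day damages: $978,560 + $1,930,520 = $2,909,080
Cap: 5% of $4,800,000 = $240,000
Cap at $240,000: $2,909,080 exceeds the cap → $240,000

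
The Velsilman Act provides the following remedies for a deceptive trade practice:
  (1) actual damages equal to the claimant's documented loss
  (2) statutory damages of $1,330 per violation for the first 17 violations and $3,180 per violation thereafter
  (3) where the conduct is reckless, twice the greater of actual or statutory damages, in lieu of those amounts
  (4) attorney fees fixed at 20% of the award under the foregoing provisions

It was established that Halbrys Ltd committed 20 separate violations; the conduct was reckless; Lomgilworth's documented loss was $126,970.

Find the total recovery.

First 17 violations: 17 × $1,330 = $22,610
Remaining violations: (20 − 17) × $3,180 = $9,540
Statutory damages: $22,610 + $9,540 = $32,150
Greater of actual damages ($126,970) or statutory damages ($32,150): $126,970
Doubled: 2 × $126,970 = $253,940
Attorney fees: 20% of $253,940 = $50,788
Total recovery: $253,940 + $50,788 = $304,728

$304,728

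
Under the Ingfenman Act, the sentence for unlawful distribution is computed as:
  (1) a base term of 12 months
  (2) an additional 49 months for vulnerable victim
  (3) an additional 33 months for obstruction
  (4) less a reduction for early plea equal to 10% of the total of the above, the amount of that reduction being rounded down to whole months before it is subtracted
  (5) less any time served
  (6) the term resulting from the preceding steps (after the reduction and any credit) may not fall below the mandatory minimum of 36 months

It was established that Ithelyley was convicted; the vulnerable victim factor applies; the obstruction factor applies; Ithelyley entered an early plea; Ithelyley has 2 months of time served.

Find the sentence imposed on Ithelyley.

Vulnerable victim enhancement: +49 months
Obstruction enhancement: +33 months
Adjusted term: 12 months + 49 months + 33 months = 94 months
Early plea reduction: 10% of 94 months = 9 months (rounded down)
After reduction: 94 − 9 = 85 months
Less time served: 85 months − 2 months = 83 months
Minimum 36 months: 83 months meets the minimum, no increase.

83 months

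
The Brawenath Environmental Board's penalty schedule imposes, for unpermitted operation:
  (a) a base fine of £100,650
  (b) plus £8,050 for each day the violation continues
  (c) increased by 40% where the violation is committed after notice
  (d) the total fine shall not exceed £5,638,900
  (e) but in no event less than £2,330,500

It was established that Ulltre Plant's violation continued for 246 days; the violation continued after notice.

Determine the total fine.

Civil penalty: £2,913,330

Per-day component: 246 × £8,050 = £1,980,300
Base plus per-day: £100,650 + £1,980,300 = £2,080,950
Enhancement: 40% of £2,080,950 = £832,380
Enhanced fine: £2,080,950 + £832,380 = £2,913,330
Cap at £5,638,900: £2,913,330 is within the cap, no reduction.
Minimum £2,330,500: £2,913,330 meets the minimum, no increase.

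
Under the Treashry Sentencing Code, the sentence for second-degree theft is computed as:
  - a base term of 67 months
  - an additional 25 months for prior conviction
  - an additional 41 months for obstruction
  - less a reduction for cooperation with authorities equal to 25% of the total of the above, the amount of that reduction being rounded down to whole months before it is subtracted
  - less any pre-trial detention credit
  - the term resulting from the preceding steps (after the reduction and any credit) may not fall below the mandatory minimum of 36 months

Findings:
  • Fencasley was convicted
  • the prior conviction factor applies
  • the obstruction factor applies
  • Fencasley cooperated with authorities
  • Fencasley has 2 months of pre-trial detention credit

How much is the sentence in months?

98 months

Prior conviction enhancement: +25 months
Obstruction enhancement: +41 months
Adjusted term: 67 months + 25 months + 41 months = 133 months
Cooperation with authorities reduction: 25% of 133 months = 33 months (rounded down)
After reduction: 133 − 33 = 100 months
Less pre-trial detention credit: 100 months − 2 months = 98 months
Minimum 36 months: 98 months meets the minimum, no increase.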